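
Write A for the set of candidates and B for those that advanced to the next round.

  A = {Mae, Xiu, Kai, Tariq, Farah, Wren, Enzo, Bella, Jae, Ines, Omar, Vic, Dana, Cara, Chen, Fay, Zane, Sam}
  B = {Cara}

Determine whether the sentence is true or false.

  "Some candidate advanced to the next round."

True

Truth condition: A ∩ B ≠ ∅ (|A ∩ B| ≥ 1).
|A| = 18, |A ∩ B| = 1, |A ∖ B| = 17.
So the statement is true.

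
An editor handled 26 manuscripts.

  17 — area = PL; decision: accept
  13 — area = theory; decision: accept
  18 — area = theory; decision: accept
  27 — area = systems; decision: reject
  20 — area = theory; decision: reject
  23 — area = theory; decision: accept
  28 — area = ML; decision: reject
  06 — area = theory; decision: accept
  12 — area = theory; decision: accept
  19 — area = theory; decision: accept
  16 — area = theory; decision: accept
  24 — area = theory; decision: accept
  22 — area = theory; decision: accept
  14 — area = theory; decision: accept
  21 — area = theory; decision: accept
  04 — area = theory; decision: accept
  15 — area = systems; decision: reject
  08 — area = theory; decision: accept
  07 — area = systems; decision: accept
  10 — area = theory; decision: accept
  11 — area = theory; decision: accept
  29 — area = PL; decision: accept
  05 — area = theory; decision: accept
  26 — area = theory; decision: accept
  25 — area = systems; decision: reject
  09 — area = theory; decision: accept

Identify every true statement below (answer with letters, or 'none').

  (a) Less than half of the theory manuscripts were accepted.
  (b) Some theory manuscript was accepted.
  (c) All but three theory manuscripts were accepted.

|A| = 19, |A ∩ B| = 18, |A ∖ B| = 1.
(a) |A ∩ B| < |A ∖ B|: fails.
(b) A ∩ B ≠ ∅ (|A ∩ B| ≥ 1): holds.
(c) |A ∖ B| = 3: fails.

(b)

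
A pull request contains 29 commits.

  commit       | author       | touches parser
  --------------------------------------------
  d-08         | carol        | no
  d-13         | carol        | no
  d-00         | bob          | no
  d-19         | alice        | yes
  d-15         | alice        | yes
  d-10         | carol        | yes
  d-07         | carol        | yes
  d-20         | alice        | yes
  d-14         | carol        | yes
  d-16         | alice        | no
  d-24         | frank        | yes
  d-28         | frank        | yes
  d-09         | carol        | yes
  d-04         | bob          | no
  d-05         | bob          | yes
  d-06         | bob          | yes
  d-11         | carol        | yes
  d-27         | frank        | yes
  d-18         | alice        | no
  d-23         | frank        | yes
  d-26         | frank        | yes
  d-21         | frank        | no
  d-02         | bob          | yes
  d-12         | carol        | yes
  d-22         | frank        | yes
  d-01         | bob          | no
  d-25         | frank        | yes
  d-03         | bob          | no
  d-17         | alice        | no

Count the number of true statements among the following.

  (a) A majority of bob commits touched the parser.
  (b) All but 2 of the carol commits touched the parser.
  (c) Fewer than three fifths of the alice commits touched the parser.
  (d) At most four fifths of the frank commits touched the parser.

(a) bob: |A| = 7, |A ∩ B| = 3; needs |A ∩ B| > |A ∖ B| — false.
(b) carol: |A| = 8, |A ∩ B| = 6; needs |A ∖ B| = 2 — true.
(c) alice: |A| = 6, |A ∩ B| = 3; needs |A ∩ B| / |A| < 3/5 — true.
(d) frank: |A| = 8, |A ∩ B| = 7; needs |A ∩ B| / |A| ≤ 4/5 — false.

2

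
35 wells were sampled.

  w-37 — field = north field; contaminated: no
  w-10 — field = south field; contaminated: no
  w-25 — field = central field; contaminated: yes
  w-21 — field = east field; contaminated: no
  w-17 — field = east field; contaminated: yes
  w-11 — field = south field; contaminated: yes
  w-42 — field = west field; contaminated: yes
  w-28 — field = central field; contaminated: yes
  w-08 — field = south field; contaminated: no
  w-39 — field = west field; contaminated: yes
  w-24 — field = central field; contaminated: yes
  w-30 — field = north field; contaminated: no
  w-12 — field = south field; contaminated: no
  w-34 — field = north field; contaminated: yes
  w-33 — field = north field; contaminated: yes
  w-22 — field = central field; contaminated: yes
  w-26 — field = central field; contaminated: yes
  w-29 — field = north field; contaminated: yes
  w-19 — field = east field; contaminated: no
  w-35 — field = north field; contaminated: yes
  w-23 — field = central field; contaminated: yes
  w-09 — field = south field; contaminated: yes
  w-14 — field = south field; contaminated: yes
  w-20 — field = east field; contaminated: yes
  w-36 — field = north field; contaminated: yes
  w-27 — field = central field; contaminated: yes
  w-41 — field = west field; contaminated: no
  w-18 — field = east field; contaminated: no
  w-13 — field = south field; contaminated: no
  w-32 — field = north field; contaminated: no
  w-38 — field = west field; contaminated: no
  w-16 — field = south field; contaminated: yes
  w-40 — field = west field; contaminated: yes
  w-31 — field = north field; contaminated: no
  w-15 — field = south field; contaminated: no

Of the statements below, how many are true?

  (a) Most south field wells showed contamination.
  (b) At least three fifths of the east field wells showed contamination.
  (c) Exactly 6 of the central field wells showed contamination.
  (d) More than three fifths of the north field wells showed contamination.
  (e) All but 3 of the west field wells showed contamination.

(a) south field: |A| = 9, |A ∩ B| = 4; needs |A ∩ B| > |A ∖ B| — false.
(b) east field: |A| = 5, |A ∩ B| = 2; needs |A ∩ B| / |A| ≥ 3/5 — false.
(c) central field: |A| = 7, |A ∩ B| = 7; needs |A ∩ B| = 6 — false.
(d) north field: |A| = 9, |A ∩ B| = 5; needs |A ∩ B| / |A| > 3/5 — false.
(e) west field: |A| = 5, |A ∩ B| = 3; needs |A ∖ B| = 3 — false.

0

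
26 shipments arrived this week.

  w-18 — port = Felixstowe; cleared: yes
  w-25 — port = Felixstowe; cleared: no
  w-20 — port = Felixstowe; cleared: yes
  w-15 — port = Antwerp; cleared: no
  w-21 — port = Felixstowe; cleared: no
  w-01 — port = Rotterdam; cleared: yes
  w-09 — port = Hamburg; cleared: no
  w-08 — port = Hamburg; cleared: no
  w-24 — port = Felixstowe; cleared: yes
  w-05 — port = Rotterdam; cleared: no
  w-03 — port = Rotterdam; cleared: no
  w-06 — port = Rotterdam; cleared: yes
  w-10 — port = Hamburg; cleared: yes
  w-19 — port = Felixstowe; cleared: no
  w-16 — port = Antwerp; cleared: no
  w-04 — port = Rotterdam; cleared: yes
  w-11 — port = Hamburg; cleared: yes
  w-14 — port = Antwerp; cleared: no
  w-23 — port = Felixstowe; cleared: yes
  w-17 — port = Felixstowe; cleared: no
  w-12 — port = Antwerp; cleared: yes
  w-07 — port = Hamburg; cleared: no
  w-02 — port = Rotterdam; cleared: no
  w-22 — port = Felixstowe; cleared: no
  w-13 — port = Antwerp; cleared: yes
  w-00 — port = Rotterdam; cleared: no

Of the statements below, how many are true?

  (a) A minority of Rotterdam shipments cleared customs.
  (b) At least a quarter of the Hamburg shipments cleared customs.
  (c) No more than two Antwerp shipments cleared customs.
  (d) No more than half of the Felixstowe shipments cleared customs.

4

(a) Rotterdam: |A| = 7, |A ∩ B| = 3; needs |A ∩ B| < |A ∖ B| — true.
(b) Hamburg: |A| = 5, |A ∩ B| = 2; needs |A ∩ B| / |A| ≥ 1/4 — true.
(c) Antwerp: |A| = 5, |A ∩ B| = 2; needs |A ∩ B| ≤ 2 — true.
(d) Felixstowe: |A| = 9, |A ∩ B| = 4; needs |A ∩ B| ≤ |A ∖ B| — true.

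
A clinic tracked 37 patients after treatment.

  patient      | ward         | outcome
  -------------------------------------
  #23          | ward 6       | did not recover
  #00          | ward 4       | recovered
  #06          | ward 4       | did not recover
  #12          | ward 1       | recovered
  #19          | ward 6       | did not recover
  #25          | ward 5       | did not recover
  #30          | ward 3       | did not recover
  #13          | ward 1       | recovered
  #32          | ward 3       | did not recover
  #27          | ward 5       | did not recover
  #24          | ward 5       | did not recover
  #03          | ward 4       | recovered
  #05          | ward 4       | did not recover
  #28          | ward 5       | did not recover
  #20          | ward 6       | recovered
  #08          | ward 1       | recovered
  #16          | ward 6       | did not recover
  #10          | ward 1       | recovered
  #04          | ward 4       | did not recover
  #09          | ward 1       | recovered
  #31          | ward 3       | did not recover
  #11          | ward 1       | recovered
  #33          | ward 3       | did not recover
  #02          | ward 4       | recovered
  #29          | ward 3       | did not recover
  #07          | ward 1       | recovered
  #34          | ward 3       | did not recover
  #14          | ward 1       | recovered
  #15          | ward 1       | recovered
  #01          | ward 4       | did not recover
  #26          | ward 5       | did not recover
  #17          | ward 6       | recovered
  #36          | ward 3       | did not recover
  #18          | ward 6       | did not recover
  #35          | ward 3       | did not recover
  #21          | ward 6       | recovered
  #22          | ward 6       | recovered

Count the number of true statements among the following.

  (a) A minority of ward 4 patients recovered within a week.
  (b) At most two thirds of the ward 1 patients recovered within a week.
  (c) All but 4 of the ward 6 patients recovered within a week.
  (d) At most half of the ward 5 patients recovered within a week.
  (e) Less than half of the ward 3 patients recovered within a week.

(a) ward 4: |A| = 7, |A ∩ B| = 3; needs |A ∩ B| < |A ∖ B| — true.
(b) ward 1: |A| = 9, |A ∩ B| = 9; needs |A ∩ B| / |A| ≤ 2/3 — false.
(c) ward 6: |A| = 8, |A ∩ B| = 4; needs |A ∖ B| = 4 — true.
(d) ward 5: |A| = 5, |A ∩ B| = 0; needs |A ∩ B| ≤ |A ∖ B| — true.
(e) ward 3: |A| = 8, |A ∩ B| = 0; needs |A ∩ B| < |A ∖ B| — true.

4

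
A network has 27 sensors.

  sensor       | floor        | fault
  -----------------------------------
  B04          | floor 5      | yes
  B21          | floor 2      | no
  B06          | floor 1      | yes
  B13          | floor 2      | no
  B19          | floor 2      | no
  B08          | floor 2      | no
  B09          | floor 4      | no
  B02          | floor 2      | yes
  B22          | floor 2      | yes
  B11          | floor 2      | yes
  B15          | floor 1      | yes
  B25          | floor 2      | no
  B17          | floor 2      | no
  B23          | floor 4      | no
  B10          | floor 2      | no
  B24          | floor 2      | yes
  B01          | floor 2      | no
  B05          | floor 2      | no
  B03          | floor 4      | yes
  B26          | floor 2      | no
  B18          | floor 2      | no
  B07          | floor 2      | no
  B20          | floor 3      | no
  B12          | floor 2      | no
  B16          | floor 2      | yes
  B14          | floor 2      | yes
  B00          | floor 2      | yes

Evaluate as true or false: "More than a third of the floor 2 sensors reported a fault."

True

Truth condition: |A ∩ B| / |A| > 1/3.
|A| = 20, |A ∩ B| = 7, |A ∖ B| = 13.
|A ∩ B|/|A| = 7/20, so the statement is true.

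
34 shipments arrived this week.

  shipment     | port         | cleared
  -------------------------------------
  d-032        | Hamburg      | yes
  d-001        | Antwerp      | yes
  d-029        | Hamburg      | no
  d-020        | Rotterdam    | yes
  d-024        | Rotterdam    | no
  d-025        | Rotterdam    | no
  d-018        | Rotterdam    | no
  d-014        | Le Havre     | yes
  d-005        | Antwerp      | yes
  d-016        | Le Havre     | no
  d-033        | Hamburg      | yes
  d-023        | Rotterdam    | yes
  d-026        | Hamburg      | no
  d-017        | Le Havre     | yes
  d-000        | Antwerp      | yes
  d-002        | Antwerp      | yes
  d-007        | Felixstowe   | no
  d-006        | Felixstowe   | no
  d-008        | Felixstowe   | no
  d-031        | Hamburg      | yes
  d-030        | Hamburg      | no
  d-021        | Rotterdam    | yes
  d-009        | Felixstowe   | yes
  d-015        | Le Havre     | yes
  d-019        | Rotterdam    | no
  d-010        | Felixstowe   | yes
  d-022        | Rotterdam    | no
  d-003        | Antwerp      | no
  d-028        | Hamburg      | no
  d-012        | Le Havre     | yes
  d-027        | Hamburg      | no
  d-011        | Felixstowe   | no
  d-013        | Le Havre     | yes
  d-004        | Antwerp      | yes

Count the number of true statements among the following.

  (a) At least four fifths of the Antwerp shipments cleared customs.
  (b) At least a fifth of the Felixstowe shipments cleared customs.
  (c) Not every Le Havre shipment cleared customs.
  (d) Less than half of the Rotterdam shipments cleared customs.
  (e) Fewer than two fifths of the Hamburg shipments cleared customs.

5

(a) Antwerp: |A| = 6, |A ∩ B| = 5; needs |A ∩ B| / |A| ≥ 4/5 — true.
(b) Felixstowe: |A| = 6, |A ∩ B| = 2; needs |A ∩ B| / |A| ≥ 1/5 — true.
(c) Le Havre: |A| = 6, |A ∩ B| = 5; needs A ⊄ B (|A ∖ B| ≥ 1) — true.
(d) Rotterdam: |A| = 8, |A ∩ B| = 3; needs |A ∩ B| < |A ∖ B| — true.
(e) Hamburg: |A| = 8, |A ∩ B| = 3; needs |A ∩ B| / |A| < 2/5 — true.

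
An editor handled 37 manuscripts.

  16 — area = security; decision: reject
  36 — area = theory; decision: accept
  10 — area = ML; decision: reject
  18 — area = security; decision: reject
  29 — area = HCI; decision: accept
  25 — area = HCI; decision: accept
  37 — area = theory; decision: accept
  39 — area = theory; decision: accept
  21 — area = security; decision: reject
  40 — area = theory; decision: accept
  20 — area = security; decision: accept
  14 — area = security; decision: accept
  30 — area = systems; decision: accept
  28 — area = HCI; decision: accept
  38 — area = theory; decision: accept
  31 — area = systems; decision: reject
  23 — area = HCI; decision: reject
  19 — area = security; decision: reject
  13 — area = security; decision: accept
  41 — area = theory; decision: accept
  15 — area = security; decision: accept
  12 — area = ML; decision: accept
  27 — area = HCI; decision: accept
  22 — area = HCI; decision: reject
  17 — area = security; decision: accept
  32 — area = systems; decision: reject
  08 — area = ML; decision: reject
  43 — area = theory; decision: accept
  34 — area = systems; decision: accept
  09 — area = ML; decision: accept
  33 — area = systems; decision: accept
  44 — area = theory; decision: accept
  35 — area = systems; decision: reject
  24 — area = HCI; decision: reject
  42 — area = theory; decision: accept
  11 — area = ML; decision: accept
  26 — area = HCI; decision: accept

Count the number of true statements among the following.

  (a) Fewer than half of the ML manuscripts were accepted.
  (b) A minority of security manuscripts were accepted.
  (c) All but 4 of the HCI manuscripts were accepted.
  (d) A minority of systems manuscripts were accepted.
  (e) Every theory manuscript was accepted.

(a) ML: |A| = 5, |A ∩ B| = 3; needs |A ∩ B| < |A ∖ B| — false.
(b) security: |A| = 9, |A ∩ B| = 5; needs |A ∩ B| < |A ∖ B| — false.
(c) HCI: |A| = 8, |A ∩ B| = 5; needs |A ∖ B| = 4 — false.
(d) systems: |A| = 6, |A ∩ B| = 3; needs |A ∩ B| < |A ∖ B| — false.
(e) theory: |A| = 9, |A ∩ B| = 9; needs A ⊆ B, i.e. every element of A is in B (|A ∖ B| = 0) — true.

1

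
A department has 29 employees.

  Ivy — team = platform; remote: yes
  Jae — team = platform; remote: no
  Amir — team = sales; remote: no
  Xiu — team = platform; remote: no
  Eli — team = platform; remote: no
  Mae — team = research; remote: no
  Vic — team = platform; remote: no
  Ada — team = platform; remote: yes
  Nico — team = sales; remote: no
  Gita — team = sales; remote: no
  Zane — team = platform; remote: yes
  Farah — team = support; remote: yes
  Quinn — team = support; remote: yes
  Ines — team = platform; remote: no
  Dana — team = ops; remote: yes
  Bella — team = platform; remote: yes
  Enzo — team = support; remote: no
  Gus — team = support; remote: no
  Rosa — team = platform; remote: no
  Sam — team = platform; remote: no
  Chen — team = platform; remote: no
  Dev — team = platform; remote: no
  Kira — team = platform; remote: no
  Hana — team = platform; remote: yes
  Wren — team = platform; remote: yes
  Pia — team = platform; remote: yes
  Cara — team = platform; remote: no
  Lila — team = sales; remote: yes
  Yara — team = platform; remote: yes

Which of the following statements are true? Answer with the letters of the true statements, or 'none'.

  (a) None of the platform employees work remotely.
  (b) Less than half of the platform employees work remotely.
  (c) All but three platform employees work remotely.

(b)

|A| = 19, |A ∩ B| = 8, |A ∖ B| = 11.
(a) A ∩ B = ∅ (|A ∩ B| = 0): fails.
(b) |A ∩ B| < |A ∖ B|: holds.
(c) |A ∖ B| = 3: fails.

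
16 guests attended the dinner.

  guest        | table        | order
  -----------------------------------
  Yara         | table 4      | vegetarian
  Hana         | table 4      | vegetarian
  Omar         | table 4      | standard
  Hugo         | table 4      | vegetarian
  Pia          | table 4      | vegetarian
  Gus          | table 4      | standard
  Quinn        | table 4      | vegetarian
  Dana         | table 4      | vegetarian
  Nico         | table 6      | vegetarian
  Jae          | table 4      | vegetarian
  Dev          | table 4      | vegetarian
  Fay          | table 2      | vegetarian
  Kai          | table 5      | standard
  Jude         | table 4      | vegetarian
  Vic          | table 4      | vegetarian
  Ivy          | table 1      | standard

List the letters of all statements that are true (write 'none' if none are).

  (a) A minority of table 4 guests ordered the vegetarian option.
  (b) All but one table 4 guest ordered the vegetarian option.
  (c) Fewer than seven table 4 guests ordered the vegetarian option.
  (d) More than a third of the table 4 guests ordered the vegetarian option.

(d)

|A| = 12, |A ∩ B| = 10, |A ∖ B| = 2.
(a) |A ∩ B| < |A ∖ B|: fails.
(b) |A ∖ B| = 1: fails.
(c) |A ∩ B| < 7: fails.
(d) |A ∩ B| / |A| > 1/3: holds.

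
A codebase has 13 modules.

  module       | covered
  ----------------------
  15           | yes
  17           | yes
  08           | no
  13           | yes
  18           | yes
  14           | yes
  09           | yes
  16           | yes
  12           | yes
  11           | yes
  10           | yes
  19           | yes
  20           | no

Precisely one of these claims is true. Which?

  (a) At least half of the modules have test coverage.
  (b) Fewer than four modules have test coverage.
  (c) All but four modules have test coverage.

(a)

|A| = 13, |A ∩ B| = 11, |A ∖ B| = 2.
(a) requires |A ∩ B| ≥ |A ∖ B|: true.
(b) requires |A ∩ B| < 4: false.
(c) requires |A ∖ B| = 4: false.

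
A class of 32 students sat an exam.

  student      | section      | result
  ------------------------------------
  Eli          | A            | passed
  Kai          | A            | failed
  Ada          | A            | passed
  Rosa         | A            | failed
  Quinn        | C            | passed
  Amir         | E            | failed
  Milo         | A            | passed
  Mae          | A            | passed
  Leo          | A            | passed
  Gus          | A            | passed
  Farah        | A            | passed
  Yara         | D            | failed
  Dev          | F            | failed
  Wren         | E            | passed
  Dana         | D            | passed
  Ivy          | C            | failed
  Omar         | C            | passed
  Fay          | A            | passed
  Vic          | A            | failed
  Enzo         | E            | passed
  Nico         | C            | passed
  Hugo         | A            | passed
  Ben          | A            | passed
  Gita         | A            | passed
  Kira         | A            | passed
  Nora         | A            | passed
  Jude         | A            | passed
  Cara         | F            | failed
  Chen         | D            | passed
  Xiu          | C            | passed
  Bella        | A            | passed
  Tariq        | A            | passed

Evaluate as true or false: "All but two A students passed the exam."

The determiner here denotes the relation: |A ∖ B| = 2.
|A| = 19, |A ∩ B| = 16, |A ∖ B| = 3.
|A ∖ B| = 3, so the statement is false.

False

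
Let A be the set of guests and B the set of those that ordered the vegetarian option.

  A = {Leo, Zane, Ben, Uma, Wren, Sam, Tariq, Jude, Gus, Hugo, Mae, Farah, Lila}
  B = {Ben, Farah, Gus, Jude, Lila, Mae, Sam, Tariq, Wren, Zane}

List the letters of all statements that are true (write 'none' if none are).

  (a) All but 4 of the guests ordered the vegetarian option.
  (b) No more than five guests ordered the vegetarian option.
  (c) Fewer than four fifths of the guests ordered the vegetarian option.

(c)

|A| = 13, |A ∩ B| = 10, |A ∖ B| = 3.
(a) |A ∖ B| = 4: fails.
(b) |A ∩ B| ≤ 5: fails.
(c) |A ∩ B| / |A| < 4/5: holds.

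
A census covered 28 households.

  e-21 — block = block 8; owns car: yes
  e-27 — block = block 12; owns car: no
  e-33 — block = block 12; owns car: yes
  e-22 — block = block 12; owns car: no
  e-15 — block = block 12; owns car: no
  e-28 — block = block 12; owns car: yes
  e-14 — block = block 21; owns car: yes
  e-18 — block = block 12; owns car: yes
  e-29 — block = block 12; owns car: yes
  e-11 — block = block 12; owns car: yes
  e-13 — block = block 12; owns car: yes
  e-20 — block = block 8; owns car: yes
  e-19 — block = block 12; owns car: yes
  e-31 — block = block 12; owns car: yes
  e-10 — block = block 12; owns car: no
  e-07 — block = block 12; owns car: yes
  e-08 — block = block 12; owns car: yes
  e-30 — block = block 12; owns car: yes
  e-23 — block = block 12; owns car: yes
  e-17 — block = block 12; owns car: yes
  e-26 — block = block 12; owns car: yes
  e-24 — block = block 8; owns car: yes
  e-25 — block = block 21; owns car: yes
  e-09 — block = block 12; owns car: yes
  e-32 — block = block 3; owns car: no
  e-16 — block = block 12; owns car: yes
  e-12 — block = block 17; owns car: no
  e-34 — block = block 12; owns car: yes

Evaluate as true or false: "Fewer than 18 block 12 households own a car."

True

The determiner here denotes the relation: |A ∩ B| < 18.
|A| = 21, |A ∩ B| = 17, |A ∖ B| = 4.
|A ∩ B| = 17, so the statement is true.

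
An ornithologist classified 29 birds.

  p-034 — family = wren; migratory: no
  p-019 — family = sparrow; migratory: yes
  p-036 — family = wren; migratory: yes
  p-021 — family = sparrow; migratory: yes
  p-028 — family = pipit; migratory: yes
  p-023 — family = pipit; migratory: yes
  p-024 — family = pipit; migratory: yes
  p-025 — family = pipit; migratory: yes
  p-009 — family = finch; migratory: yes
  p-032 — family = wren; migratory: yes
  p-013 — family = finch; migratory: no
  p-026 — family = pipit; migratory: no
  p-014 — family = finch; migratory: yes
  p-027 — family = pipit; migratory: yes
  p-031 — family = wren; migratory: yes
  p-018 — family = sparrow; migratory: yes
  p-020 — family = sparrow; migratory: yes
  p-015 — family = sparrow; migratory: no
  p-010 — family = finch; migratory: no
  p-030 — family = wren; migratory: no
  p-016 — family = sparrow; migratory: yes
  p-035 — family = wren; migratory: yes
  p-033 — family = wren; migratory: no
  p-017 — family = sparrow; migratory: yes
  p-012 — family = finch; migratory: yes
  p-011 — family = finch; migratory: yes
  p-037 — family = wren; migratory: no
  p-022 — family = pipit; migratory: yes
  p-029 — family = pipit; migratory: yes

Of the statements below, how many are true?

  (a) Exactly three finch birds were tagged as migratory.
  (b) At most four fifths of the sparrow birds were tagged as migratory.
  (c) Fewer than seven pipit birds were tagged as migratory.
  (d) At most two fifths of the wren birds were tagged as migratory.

0

(a) finch: |A| = 6, |A ∩ B| = 4; needs |A ∩ B| = 3 — false.
(b) sparrow: |A| = 7, |A ∩ B| = 6; needs |A ∩ B| / |A| ≤ 4/5 — false.
(c) pipit: |A| = 8, |A ∩ B| = 7; needs |A ∩ B| < 7 — false.
(d) wren: |A| = 8, |A ∩ B| = 4; needs |A ∩ B| / |A| ≤ 2/5 — false.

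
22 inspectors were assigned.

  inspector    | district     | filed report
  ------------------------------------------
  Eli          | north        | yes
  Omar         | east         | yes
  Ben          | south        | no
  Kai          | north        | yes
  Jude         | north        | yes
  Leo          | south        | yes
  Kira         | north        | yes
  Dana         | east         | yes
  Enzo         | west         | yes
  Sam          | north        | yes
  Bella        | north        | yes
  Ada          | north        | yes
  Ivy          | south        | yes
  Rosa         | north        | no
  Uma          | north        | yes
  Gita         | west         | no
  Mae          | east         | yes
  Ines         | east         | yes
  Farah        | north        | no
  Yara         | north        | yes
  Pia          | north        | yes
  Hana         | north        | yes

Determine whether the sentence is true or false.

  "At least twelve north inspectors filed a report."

The determiner here denotes the relation: |A ∩ B| ≥ 12.
A (the restrictor) = {Eli, Kai, Jude, Kira, Sam, Bella, Ada, Rosa, Uma, Farah, Yara, Pia, Hana}, |A| = 13.
A ∩ B = {Eli, Kai, Jude, Kira, Sam, Bella, Ada, Uma, Yara, Pia, Hana}, so |A ∩ B| = 11.
|A ∩ B| = 11, so the statement is false.

False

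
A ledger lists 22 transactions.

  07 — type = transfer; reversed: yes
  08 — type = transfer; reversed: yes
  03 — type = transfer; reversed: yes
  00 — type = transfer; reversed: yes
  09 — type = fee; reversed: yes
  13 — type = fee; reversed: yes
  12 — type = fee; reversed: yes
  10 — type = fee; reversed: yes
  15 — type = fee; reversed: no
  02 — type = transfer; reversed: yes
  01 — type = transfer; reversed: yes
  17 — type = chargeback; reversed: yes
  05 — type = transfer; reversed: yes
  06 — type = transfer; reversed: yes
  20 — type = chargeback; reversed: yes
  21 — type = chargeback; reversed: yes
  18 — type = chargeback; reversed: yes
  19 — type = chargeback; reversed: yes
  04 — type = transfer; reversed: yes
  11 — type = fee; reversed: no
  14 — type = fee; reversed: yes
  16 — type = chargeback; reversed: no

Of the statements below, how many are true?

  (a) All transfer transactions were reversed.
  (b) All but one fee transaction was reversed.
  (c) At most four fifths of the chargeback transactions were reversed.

1

(a) transfer: |A| = 9, |A ∩ B| = 9; needs A ⊆ B, i.e. every element of A is in B (|A ∖ B| = 0) — true.
(b) fee: |A| = 7, |A ∩ B| = 5; needs |A ∖ B| = 1 — false.
(c) chargeback: |A| = 6, |A ∩ B| = 5; needs |A ∩ B| / |A| ≤ 4/5 — false.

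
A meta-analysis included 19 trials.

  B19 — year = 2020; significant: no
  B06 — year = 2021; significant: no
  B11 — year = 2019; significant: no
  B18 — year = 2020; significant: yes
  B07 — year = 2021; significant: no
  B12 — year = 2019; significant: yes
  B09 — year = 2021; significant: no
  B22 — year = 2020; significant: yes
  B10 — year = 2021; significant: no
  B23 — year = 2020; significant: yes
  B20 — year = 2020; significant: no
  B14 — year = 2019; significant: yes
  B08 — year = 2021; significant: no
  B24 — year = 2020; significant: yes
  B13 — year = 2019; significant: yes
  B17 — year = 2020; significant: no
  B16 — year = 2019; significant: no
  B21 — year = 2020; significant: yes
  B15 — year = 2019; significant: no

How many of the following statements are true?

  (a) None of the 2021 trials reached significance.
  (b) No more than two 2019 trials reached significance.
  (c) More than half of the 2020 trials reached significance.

(a) 2021: |A| = 5, |A ∩ B| = 0; needs A ∩ B = ∅ (|A ∩ B| = 0) — true.
(b) 2019: |A| = 6, |A ∩ B| = 3; needs |A ∩ B| ≤ 2 — false.
(c) 2020: |A| = 8, |A ∩ B| = 5; needs |A ∩ B| > |A ∖ B| — true.

2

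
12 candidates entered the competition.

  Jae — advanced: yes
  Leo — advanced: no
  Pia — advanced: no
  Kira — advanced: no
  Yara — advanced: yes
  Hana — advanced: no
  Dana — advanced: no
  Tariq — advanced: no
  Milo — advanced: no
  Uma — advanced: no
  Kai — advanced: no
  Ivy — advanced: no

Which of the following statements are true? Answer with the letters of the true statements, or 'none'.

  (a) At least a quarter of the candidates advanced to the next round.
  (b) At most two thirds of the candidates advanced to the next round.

(b)

|A| = 12, |A ∩ B| = 2, |A ∖ B| = 10.
(a) |A ∩ B| / |A| ≥ 1/4: fails.
(b) |A ∩ B| / |A| ≤ 2/3: holds.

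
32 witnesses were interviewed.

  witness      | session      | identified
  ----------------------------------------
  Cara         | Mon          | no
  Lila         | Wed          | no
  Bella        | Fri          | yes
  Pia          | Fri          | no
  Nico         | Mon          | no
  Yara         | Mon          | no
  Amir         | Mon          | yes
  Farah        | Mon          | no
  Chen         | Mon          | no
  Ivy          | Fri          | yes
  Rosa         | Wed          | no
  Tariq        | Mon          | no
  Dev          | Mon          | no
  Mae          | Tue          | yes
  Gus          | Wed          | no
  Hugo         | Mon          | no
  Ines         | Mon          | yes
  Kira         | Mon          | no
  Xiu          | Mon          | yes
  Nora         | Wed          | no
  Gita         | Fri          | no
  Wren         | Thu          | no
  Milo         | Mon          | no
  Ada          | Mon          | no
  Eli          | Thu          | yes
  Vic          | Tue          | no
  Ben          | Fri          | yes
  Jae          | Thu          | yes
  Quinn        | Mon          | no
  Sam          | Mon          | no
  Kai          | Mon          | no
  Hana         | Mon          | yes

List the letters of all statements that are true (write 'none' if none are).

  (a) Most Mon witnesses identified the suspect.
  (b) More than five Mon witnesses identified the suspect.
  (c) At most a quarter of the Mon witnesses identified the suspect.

|A| = 18, |A ∩ B| = 4, |A ∖ B| = 14.
(a) |A ∩ B| > |A ∖ B|: fails.
(b) |A ∩ B| > 5: fails.
(c) |A ∩ B| / |A| ≤ 1/4: holds.

(c)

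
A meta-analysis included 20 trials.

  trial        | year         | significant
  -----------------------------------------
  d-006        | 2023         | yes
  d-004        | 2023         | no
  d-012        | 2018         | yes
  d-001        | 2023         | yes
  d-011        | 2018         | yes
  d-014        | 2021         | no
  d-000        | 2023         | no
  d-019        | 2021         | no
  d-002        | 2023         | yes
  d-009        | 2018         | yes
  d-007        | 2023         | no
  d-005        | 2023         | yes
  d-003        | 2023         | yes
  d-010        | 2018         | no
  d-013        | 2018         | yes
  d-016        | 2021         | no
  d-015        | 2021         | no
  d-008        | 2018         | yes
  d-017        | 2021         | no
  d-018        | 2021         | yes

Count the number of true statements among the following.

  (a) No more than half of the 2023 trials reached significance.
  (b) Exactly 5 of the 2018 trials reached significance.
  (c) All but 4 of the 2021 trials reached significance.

(a) 2023: |A| = 8, |A ∩ B| = 5; needs |A ∩ B| ≤ |A ∖ B| — false.
(b) 2018: |A| = 6, |A ∩ B| = 5; needs |A ∩ B| = 5 — true.
(c) 2021: |A| = 6, |A ∩ B| = 1; needs |A ∖ B| = 4 — false.

1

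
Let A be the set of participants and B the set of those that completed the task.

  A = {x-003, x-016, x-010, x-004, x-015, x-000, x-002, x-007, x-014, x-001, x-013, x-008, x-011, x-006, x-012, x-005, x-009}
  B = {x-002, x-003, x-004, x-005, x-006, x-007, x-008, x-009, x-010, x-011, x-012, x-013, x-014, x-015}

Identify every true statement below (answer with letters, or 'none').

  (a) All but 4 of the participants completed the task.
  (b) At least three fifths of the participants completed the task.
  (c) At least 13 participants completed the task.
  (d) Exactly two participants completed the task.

|A| = 17, |A ∩ B| = 14, |A ∖ B| = 3.
(a) |A ∖ B| = 4: fails.
(b) |A ∩ B| / |A| ≥ 3/5: holds.
(c) |A ∩ B| ≥ 13: holds.
(d) |A ∩ B| = 2: fails.

(b), (c)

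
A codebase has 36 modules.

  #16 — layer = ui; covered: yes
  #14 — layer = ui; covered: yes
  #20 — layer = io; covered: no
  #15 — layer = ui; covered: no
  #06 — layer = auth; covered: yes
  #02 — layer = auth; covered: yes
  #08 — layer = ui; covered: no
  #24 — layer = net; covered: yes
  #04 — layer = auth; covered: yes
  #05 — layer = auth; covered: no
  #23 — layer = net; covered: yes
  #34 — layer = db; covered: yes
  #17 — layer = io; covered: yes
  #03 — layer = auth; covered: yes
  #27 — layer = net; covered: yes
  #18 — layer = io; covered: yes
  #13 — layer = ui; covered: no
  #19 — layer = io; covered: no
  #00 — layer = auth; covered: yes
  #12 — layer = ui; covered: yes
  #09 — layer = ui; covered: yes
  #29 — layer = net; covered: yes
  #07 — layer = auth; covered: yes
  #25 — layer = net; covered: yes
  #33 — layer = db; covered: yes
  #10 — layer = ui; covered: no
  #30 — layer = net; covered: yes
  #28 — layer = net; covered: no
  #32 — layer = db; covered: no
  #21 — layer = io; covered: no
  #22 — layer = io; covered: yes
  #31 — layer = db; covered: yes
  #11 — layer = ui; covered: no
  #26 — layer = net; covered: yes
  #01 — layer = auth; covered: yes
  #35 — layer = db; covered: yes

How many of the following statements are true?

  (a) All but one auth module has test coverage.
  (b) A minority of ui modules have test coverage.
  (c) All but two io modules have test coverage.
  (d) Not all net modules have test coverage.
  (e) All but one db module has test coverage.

(a) auth: |A| = 8, |A ∩ B| = 7; needs |A ∖ B| = 1 — true.
(b) ui: |A| = 9, |A ∩ B| = 4; needs |A ∩ B| < |A ∖ B| — true.
(c) io: |A| = 6, |A ∩ B| = 3; needs |A ∖ B| = 2 — false.
(d) net: |A| = 8, |A ∩ B| = 7; needs A ⊄ B (|A ∖ B| ≥ 1) — true.
(e) db: |A| = 5, |A ∩ B| = 4; needs |A ∖ B| = 1 — true.

4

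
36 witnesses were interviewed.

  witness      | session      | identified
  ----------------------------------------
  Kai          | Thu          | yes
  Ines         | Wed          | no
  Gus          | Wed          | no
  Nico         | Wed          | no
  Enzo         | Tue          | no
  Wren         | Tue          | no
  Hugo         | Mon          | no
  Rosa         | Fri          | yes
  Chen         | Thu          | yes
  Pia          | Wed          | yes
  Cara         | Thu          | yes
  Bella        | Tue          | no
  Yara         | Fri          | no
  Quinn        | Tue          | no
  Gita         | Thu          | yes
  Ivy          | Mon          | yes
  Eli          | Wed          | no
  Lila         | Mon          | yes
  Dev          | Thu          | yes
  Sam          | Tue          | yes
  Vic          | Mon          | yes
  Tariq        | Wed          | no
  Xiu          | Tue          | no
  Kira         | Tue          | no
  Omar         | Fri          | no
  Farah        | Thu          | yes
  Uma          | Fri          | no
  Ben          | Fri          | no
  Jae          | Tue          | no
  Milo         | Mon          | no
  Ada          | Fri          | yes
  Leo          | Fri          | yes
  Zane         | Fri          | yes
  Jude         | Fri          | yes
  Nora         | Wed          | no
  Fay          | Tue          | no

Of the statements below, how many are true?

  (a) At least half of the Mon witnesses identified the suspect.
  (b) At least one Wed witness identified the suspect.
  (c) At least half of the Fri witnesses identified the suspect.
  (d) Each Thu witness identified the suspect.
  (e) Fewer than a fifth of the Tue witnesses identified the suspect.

(a) Mon: |A| = 5, |A ∩ B| = 3; needs |A ∩ B| ≥ |A ∖ B| — true.
(b) Wed: |A| = 7, |A ∩ B| = 1; needs A ∩ B ≠ ∅ (|A ∩ B| ≥ 1) — true.
(c) Fri: |A| = 9, |A ∩ B| = 5; needs |A ∩ B| ≥ |A ∖ B| — true.
(d) Thu: |A| = 6, |A ∩ B| = 6; needs A ⊆ B, i.e. every element of A is in B (|A ∖ B| = 0) — true.
(e) Tue: |A| = 9, |A ∩ B| = 1; needs |A ∩ B| / |A| < 1/5 — true.

5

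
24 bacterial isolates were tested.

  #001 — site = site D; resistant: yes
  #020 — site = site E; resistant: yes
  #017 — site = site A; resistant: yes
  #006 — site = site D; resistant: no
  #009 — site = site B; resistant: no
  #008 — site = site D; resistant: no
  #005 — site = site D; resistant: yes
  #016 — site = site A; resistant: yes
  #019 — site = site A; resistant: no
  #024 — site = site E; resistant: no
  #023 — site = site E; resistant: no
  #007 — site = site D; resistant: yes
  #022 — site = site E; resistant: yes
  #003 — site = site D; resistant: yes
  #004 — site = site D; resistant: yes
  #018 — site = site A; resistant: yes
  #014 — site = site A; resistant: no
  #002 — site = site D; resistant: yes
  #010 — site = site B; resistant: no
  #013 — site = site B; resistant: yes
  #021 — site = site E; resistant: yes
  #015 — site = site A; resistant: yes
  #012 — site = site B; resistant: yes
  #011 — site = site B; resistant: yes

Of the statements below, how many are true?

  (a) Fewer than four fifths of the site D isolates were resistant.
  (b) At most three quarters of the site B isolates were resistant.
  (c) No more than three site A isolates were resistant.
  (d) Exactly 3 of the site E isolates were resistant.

(a) site D: |A| = 8, |A ∩ B| = 6; needs |A ∩ B| / |A| < 4/5 — true.
(b) site B: |A| = 5, |A ∩ B| = 3; needs |A ∩ B| / |A| ≤ 3/4 — true.
(c) site A: |A| = 6, |A ∩ B| = 4; needs |A ∩ B| ≤ 3 — false.
(d) site E: |A| = 5, |A ∩ B| = 3; needs |A ∩ B| = 3 — true.

3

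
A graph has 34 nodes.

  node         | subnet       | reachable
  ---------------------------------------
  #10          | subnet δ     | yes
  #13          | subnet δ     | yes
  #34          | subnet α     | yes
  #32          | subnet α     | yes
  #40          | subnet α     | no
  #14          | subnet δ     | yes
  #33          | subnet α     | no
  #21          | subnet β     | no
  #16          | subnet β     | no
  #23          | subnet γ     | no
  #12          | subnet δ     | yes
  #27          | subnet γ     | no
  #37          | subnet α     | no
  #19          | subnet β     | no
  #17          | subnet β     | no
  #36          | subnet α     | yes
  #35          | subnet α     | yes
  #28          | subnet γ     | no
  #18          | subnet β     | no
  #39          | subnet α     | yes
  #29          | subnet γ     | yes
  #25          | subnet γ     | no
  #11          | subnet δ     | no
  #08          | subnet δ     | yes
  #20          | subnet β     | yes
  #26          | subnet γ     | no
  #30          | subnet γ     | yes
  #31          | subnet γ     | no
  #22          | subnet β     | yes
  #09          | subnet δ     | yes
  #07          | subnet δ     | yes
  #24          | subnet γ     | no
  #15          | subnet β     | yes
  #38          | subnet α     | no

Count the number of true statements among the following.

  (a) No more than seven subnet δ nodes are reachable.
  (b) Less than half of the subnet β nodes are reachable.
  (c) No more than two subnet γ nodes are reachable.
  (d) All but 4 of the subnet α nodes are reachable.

4

(a) subnet δ: |A| = 8, |A ∩ B| = 7; needs |A ∩ B| ≤ 7 — true.
(b) subnet β: |A| = 8, |A ∩ B| = 3; needs |A ∩ B| < |A ∖ B| — true.
(c) subnet γ: |A| = 9, |A ∩ B| = 2; needs |A ∩ B| ≤ 2 — true.
(d) subnet α: |A| = 9, |A ∩ B| = 5; needs |A ∖ B| = 4 — true.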